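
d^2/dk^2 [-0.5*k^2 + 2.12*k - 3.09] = -1.00000000000000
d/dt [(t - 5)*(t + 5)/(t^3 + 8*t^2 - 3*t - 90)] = (-t^2 + 10*t - 3)/(t^4 + 6*t^3 - 27*t^2 - 108*t + 324)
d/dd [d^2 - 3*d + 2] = 2*d - 3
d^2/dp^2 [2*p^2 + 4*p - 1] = 4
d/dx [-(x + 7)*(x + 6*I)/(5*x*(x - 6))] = (x^2*(13 + 6*I) + 84*I*x - 252*I)/(5*x^2*(x^2 - 12*x + 36))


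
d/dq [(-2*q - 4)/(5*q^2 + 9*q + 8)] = 10*(q^2 + 4*q + 2)/(25*q^4 + 90*q^3 + 161*q^2 + 144*q + 64)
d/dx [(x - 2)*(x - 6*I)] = 2*x - 2 - 6*I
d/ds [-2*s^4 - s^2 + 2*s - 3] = -8*s^3 - 2*s + 2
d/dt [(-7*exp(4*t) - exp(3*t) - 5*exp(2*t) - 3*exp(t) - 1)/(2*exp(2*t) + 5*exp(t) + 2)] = (-28*exp(5*t) - 107*exp(4*t) - 66*exp(3*t) - 25*exp(2*t) - 16*exp(t) - 1)*exp(t)/(4*exp(4*t) + 20*exp(3*t) + 33*exp(2*t) + 20*exp(t) + 4)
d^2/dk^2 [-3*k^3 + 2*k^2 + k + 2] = 4 - 18*k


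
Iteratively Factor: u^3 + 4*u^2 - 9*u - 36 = (u - 3)*(u^2 + 7*u + 12) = (u - 3)*(u + 3)*(u + 4)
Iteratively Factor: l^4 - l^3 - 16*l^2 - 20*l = (l + 2)*(l^3 - 3*l^2 - 10*l) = (l - 5)*(l + 2)*(l^2 + 2*l) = l*(l - 5)*(l + 2)*(l + 2)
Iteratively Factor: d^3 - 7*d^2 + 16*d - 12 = (d - 3)*(d^2 - 4*d + 4) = (d - 3)*(d - 2)*(d - 2)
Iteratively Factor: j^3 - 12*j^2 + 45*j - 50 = (j - 2)*(j^2 - 10*j + 25) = (j - 5)*(j - 2)*(j - 5)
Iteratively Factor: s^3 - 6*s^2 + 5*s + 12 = (s - 4)*(s^2 - 2*s - 3) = (s - 4)*(s + 1)*(s - 3)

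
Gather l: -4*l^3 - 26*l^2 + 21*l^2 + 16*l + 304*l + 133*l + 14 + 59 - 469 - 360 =-4*l^3 - 5*l^2 + 453*l - 756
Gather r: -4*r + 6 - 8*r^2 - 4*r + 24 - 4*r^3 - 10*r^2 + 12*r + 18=-4*r^3 - 18*r^2 + 4*r + 48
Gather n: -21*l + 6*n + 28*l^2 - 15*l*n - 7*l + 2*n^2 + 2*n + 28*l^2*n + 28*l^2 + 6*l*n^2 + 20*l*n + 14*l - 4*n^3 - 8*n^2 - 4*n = 56*l^2 - 14*l - 4*n^3 + n^2*(6*l - 6) + n*(28*l^2 + 5*l + 4)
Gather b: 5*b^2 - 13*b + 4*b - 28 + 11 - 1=5*b^2 - 9*b - 18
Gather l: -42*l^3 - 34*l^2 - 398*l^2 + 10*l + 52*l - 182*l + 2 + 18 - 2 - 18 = -42*l^3 - 432*l^2 - 120*l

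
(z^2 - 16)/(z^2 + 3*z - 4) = (z - 4)/(z - 1)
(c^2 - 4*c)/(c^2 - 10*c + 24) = c/(c - 6)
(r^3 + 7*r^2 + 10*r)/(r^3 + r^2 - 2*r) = (r + 5)/(r - 1)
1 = 1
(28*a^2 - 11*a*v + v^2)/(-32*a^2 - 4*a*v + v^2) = (-28*a^2 + 11*a*v - v^2)/(32*a^2 + 4*a*v - v^2)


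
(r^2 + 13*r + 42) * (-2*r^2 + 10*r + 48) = -2*r^4 - 16*r^3 + 94*r^2 + 1044*r + 2016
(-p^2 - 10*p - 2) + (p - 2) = -p^2 - 9*p - 4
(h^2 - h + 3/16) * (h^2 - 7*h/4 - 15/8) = h^4 - 11*h^3/4 + h^2/16 + 99*h/64 - 45/128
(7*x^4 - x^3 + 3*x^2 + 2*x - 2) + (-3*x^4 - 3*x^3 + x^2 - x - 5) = 4*x^4 - 4*x^3 + 4*x^2 + x - 7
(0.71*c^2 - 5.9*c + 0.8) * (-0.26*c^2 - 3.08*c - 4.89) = -0.1846*c^4 - 0.6528*c^3 + 14.4921*c^2 + 26.387*c - 3.912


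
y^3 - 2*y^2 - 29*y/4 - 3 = (y - 4)*(y + 1/2)*(y + 3/2)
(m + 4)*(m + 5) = m^2 + 9*m + 20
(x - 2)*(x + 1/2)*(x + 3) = x^3 + 3*x^2/2 - 11*x/2 - 3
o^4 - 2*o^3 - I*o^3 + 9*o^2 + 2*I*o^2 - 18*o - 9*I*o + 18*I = (o - 2)*(o - 3*I)*(o - I)*(o + 3*I)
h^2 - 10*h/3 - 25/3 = (h - 5)*(h + 5/3)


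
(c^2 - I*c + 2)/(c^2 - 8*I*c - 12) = (c + I)/(c - 6*I)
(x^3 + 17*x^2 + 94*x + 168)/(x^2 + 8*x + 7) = (x^2 + 10*x + 24)/(x + 1)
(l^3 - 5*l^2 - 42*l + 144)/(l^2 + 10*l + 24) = (l^2 - 11*l + 24)/(l + 4)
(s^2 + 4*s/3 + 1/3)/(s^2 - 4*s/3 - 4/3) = (3*s^2 + 4*s + 1)/(3*s^2 - 4*s - 4)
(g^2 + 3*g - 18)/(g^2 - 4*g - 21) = (-g^2 - 3*g + 18)/(-g^2 + 4*g + 21)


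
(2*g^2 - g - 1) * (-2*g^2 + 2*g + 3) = -4*g^4 + 6*g^3 + 6*g^2 - 5*g - 3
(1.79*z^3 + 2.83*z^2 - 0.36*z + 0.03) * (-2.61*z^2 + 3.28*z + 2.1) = -4.6719*z^5 - 1.5151*z^4 + 13.981*z^3 + 4.6839*z^2 - 0.6576*z + 0.063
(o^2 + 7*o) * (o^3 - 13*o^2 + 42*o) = o^5 - 6*o^4 - 49*o^3 + 294*o^2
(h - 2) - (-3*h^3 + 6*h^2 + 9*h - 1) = 3*h^3 - 6*h^2 - 8*h - 1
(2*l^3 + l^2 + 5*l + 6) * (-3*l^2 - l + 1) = -6*l^5 - 5*l^4 - 14*l^3 - 22*l^2 - l + 6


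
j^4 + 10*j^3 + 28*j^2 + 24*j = j*(j + 2)^2*(j + 6)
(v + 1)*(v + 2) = v^2 + 3*v + 2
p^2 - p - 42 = (p - 7)*(p + 6)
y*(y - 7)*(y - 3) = y^3 - 10*y^2 + 21*y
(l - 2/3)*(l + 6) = l^2 + 16*l/3 - 4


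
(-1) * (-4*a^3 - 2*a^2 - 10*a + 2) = 4*a^3 + 2*a^2 + 10*a - 2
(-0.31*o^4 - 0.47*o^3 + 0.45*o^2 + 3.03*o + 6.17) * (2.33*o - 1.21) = -0.7223*o^5 - 0.72*o^4 + 1.6172*o^3 + 6.5154*o^2 + 10.7098*o - 7.4657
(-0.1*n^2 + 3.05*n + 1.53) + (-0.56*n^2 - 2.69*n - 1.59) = -0.66*n^2 + 0.36*n - 0.0600000000000001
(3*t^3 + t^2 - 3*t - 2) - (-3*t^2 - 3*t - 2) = 3*t^3 + 4*t^2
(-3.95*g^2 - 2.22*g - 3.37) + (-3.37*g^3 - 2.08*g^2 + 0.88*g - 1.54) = -3.37*g^3 - 6.03*g^2 - 1.34*g - 4.91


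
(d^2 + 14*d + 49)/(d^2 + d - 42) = (d + 7)/(d - 6)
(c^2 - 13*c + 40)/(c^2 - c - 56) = (c - 5)/(c + 7)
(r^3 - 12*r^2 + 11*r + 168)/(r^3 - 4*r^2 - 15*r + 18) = (r^2 - 15*r + 56)/(r^2 - 7*r + 6)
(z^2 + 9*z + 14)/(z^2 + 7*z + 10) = (z + 7)/(z + 5)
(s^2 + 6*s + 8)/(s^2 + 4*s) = (s + 2)/s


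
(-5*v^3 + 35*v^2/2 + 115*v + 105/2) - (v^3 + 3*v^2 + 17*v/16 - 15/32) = -6*v^3 + 29*v^2/2 + 1823*v/16 + 1695/32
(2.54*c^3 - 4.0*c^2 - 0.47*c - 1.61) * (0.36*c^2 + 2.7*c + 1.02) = 0.9144*c^5 + 5.418*c^4 - 8.3784*c^3 - 5.9286*c^2 - 4.8264*c - 1.6422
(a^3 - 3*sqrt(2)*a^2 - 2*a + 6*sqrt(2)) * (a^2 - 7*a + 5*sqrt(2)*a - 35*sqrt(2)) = a^5 - 7*a^4 + 2*sqrt(2)*a^4 - 32*a^3 - 14*sqrt(2)*a^3 - 4*sqrt(2)*a^2 + 224*a^2 + 28*sqrt(2)*a + 60*a - 420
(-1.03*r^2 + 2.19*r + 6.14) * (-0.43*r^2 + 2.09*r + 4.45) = 0.4429*r^4 - 3.0944*r^3 - 2.6466*r^2 + 22.5781*r + 27.323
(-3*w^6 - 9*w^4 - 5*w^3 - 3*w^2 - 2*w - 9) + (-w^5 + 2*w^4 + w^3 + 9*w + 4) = -3*w^6 - w^5 - 7*w^4 - 4*w^3 - 3*w^2 + 7*w - 5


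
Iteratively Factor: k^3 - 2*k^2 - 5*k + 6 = (k - 1)*(k^2 - k - 6) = (k - 3)*(k - 1)*(k + 2)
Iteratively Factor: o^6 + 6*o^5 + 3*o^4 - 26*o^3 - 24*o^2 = (o + 4)*(o^5 + 2*o^4 - 5*o^3 - 6*o^2) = (o + 3)*(o + 4)*(o^4 - o^3 - 2*o^2) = o*(o + 3)*(o + 4)*(o^3 - o^2 - 2*o) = o*(o + 1)*(o + 3)*(o + 4)*(o^2 - 2*o) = o^2*(o + 1)*(o + 3)*(o + 4)*(o - 2)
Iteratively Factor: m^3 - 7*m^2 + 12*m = (m)*(m^2 - 7*m + 12) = m*(m - 4)*(m - 3)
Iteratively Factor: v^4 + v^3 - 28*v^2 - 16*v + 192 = (v - 4)*(v^3 + 5*v^2 - 8*v - 48) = (v - 4)*(v + 4)*(v^2 + v - 12) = (v - 4)*(v + 4)^2*(v - 3)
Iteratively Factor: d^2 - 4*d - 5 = (d - 5)*(d + 1)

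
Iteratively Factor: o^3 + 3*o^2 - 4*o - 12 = (o + 3)*(o^2 - 4) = (o - 2)*(o + 3)*(o + 2)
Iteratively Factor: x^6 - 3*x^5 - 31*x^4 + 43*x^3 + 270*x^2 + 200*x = (x + 2)*(x^5 - 5*x^4 - 21*x^3 + 85*x^2 + 100*x) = (x + 2)*(x + 4)*(x^4 - 9*x^3 + 15*x^2 + 25*x) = (x - 5)*(x + 2)*(x + 4)*(x^3 - 4*x^2 - 5*x) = (x - 5)^2*(x + 2)*(x + 4)*(x^2 + x) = x*(x - 5)^2*(x + 2)*(x + 4)*(x + 1)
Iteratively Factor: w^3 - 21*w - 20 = (w + 4)*(w^2 - 4*w - 5) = (w - 5)*(w + 4)*(w + 1)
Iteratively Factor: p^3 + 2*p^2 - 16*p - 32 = (p - 4)*(p^2 + 6*p + 8) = (p - 4)*(p + 2)*(p + 4)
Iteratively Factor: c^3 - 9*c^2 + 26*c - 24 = (c - 3)*(c^2 - 6*c + 8) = (c - 4)*(c - 3)*(c - 2)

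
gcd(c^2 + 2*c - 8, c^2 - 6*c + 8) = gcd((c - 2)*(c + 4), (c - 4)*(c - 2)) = c - 2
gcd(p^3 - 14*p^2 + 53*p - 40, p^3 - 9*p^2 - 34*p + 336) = p - 8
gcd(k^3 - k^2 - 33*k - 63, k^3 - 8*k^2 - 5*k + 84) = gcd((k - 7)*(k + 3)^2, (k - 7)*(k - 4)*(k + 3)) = k^2 - 4*k - 21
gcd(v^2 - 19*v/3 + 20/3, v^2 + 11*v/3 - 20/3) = v - 4/3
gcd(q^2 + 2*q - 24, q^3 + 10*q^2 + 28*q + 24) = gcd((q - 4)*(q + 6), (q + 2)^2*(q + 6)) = q + 6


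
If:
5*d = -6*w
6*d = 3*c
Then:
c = -12*w/5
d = -6*w/5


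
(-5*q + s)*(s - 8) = -5*q*s + 40*q + s^2 - 8*s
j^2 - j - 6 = (j - 3)*(j + 2)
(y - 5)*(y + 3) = y^2 - 2*y - 15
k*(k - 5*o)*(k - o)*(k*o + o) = k^4*o - 6*k^3*o^2 + k^3*o + 5*k^2*o^3 - 6*k^2*o^2 + 5*k*o^3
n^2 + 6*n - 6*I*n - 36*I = (n + 6)*(n - 6*I)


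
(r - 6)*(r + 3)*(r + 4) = r^3 + r^2 - 30*r - 72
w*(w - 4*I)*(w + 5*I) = w^3 + I*w^2 + 20*w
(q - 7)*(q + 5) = q^2 - 2*q - 35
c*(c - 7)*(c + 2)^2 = c^4 - 3*c^3 - 24*c^2 - 28*c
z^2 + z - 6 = (z - 2)*(z + 3)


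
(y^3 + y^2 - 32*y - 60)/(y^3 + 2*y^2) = (y^2 - y - 30)/y^2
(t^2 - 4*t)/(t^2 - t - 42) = t*(4 - t)/(-t^2 + t + 42)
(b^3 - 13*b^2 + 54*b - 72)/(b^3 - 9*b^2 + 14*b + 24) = (b - 3)/(b + 1)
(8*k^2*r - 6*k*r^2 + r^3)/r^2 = 8*k^2/r - 6*k + r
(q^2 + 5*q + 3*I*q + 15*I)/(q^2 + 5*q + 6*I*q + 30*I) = (q + 3*I)/(q + 6*I)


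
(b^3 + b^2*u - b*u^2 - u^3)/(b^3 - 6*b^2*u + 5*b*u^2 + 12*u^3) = (b^2 - u^2)/(b^2 - 7*b*u + 12*u^2)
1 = 1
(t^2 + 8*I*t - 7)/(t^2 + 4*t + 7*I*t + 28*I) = (t + I)/(t + 4)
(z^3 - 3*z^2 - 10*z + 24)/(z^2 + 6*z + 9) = (z^2 - 6*z + 8)/(z + 3)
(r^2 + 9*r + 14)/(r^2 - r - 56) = (r + 2)/(r - 8)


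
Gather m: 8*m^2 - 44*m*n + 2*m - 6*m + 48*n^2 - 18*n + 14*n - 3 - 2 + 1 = 8*m^2 + m*(-44*n - 4) + 48*n^2 - 4*n - 4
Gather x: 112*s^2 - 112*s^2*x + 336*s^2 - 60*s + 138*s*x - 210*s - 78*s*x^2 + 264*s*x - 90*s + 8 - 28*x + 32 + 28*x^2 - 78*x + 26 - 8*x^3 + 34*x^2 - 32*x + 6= 448*s^2 - 360*s - 8*x^3 + x^2*(62 - 78*s) + x*(-112*s^2 + 402*s - 138) + 72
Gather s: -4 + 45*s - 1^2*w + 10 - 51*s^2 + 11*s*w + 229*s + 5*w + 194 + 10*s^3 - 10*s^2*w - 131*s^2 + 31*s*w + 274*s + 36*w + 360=10*s^3 + s^2*(-10*w - 182) + s*(42*w + 548) + 40*w + 560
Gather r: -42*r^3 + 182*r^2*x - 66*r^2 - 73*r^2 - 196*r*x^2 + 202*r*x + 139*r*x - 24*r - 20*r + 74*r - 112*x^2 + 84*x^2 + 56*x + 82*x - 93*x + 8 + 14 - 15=-42*r^3 + r^2*(182*x - 139) + r*(-196*x^2 + 341*x + 30) - 28*x^2 + 45*x + 7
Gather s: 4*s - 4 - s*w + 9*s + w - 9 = s*(13 - w) + w - 13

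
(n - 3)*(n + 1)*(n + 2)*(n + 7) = n^4 + 7*n^3 - 7*n^2 - 55*n - 42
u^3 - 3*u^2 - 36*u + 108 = (u - 6)*(u - 3)*(u + 6)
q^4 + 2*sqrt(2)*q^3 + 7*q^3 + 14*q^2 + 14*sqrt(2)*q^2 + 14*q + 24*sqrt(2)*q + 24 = (q + 3)*(q + 4)*(q + sqrt(2))^2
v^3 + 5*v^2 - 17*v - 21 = (v - 3)*(v + 1)*(v + 7)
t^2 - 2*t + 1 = (t - 1)^2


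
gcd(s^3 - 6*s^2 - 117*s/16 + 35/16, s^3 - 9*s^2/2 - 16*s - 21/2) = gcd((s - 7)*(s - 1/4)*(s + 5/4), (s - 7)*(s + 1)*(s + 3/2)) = s - 7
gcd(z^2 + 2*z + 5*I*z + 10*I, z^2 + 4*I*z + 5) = z + 5*I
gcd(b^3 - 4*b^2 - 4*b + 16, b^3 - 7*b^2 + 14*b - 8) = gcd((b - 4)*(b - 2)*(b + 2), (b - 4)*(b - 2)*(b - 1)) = b^2 - 6*b + 8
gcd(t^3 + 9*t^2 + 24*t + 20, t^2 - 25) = t + 5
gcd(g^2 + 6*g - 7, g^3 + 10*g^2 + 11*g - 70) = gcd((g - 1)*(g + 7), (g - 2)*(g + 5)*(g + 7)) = g + 7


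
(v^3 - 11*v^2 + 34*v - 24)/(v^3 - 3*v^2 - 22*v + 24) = (v - 4)/(v + 4)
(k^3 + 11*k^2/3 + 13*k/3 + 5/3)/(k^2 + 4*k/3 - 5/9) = 3*(k^2 + 2*k + 1)/(3*k - 1)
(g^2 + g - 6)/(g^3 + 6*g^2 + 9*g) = (g - 2)/(g*(g + 3))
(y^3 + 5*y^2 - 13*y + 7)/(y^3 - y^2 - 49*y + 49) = (y - 1)/(y - 7)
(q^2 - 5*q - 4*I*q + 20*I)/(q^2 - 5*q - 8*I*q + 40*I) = (q - 4*I)/(q - 8*I)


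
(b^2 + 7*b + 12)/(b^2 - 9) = (b + 4)/(b - 3)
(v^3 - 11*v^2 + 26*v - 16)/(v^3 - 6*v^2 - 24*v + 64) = (v - 1)/(v + 4)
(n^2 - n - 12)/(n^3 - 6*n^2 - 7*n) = (-n^2 + n + 12)/(n*(-n^2 + 6*n + 7))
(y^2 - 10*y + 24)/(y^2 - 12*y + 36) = (y - 4)/(y - 6)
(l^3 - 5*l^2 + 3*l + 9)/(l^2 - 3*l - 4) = (l^2 - 6*l + 9)/(l - 4)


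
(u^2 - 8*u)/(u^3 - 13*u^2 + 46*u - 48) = u/(u^2 - 5*u + 6)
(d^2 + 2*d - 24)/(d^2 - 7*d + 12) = (d + 6)/(d - 3)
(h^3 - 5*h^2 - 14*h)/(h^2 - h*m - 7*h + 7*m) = h*(h + 2)/(h - m)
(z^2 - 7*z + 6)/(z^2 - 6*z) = (z - 1)/z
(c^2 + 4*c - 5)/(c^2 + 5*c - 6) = (c + 5)/(c + 6)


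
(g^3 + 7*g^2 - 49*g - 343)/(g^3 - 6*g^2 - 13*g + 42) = (g^2 + 14*g + 49)/(g^2 + g - 6)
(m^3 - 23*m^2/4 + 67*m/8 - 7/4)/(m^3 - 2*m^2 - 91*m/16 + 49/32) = 4*(m - 2)/(4*m + 7)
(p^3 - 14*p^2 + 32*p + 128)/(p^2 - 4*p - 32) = (p^2 - 6*p - 16)/(p + 4)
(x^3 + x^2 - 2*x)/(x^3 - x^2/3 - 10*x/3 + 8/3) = 3*x/(3*x - 4)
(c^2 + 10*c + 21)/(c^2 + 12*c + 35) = (c + 3)/(c + 5)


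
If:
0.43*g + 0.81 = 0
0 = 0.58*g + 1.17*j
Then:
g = -1.88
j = 0.93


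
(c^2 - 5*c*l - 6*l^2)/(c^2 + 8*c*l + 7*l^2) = (c - 6*l)/(c + 7*l)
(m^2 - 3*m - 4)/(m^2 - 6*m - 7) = (m - 4)/(m - 7)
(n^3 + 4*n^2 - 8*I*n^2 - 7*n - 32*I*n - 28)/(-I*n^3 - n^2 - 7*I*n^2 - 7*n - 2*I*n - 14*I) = (I*n^3 + 4*n^2*(2 + I) + n*(32 - 7*I) - 28*I)/(n^3 + n^2*(7 - I) + n*(2 - 7*I) + 14)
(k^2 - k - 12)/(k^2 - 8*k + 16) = (k + 3)/(k - 4)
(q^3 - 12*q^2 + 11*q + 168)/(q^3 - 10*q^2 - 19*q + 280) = (q + 3)/(q + 5)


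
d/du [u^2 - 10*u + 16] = 2*u - 10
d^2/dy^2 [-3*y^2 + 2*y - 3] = -6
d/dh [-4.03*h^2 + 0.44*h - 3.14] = 0.44 - 8.06*h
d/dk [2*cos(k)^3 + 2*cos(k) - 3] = 6*sin(k)^3 - 8*sin(k)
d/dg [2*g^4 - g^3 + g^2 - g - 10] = 8*g^3 - 3*g^2 + 2*g - 1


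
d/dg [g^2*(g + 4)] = g*(3*g + 8)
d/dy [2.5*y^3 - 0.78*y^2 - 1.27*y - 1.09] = 7.5*y^2 - 1.56*y - 1.27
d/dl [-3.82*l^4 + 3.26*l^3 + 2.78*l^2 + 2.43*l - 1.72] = -15.28*l^3 + 9.78*l^2 + 5.56*l + 2.43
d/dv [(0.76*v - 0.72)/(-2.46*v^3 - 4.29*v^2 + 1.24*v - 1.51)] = (3.7392*v^3 - 2.0532*v^2 - 6.1776*v - 0.2548)/(6.0516*v^6 + 21.1068*v^5 + 12.3033*v^4 - 3.21*v^3 + 14.4934*v^2 - 3.7448*v + 2.2801)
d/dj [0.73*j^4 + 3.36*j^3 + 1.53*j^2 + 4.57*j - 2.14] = 2.92*j^3 + 10.08*j^2 + 3.06*j + 4.57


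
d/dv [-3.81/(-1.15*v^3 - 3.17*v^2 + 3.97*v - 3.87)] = (-13.1445*v^2 - 24.1554*v + 15.1257)/(1.15*v^3 + 3.17*v^2 - 3.97*v + 3.87)^2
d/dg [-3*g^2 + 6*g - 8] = 6 - 6*g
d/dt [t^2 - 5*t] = 2*t - 5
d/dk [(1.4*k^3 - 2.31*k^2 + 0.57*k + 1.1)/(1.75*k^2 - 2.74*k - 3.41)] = (2.45*k^4 - 7.672*k^3 - 8.9901*k^2 + 11.9042*k + 1.0703)/(3.0625*k^4 - 9.59*k^3 - 4.4274*k^2 + 18.6868*k + 11.6281)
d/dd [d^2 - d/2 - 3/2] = 2*d - 1/2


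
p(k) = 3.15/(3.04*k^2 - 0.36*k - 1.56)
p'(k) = 3.15*(0.36 - 6.08*k)/(3.04*k^2 - 0.36*k - 1.56)^2 = (1.134 - 19.152*k)/(-3.04*k^2 + 0.36*k + 1.56)^2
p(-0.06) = -2.06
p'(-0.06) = 0.98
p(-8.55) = 0.01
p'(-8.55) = 0.00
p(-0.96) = 1.98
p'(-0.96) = 7.75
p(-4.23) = 0.06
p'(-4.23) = 0.03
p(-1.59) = 0.47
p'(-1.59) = 0.70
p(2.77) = 0.15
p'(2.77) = -0.12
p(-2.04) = 0.27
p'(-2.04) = 0.29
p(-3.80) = 0.07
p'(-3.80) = 0.04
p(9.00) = 0.01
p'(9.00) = -0.00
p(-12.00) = 0.01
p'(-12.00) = 0.00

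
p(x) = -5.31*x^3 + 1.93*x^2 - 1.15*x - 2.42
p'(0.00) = -1.15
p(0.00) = -2.42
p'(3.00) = -132.94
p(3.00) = -131.87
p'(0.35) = -1.75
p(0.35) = -2.81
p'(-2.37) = -99.78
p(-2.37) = 81.83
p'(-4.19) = -296.99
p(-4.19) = 426.89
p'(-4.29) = -310.89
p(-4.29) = 457.28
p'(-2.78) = -134.99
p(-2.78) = 129.78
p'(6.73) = -696.69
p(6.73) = -1541.34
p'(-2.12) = -80.93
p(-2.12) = 59.29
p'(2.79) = -114.38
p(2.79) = -105.93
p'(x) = -15.93*x^2 + 3.86*x - 1.15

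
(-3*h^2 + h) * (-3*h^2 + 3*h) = 9*h^4 - 12*h^3 + 3*h^2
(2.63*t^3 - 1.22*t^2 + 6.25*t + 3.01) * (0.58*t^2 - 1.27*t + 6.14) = 1.5254*t^5 - 4.0477*t^4 + 21.3226*t^3 - 13.6825*t^2 + 34.5523*t + 18.4814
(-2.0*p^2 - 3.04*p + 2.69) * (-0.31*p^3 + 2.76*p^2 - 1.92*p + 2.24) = 0.62*p^5 - 4.5776*p^4 - 5.3843*p^3 + 8.7812*p^2 - 11.9744*p + 6.0256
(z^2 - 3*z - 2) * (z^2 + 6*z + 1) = z^4 + 3*z^3 - 19*z^2 - 15*z - 2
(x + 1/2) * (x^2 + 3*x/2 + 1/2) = x^3 + 2*x^2 + 5*x/4 + 1/4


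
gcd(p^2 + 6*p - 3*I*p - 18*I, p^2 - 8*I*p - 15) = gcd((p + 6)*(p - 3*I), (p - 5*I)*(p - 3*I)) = p - 3*I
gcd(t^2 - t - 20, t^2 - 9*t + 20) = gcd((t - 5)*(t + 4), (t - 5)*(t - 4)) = t - 5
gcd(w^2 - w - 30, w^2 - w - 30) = w^2 - w - 30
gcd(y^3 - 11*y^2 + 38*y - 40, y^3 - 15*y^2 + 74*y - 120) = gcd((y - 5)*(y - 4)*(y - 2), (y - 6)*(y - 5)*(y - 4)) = y^2 - 9*y + 20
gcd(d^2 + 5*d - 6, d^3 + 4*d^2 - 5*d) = d - 1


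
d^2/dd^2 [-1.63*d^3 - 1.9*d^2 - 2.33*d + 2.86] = -9.78*d - 3.8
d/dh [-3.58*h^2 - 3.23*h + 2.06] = -7.16*h - 3.23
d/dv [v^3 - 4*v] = 3*v^2 - 4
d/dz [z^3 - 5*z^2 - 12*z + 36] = 3*z^2 - 10*z - 12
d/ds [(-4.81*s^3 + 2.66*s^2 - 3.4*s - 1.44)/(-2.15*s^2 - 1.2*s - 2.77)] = (10.3415*s^4 + 11.544*s^3 + 29.4691*s^2 - 20.9284*s + 7.69)/(4.6225*s^4 + 5.16*s^3 + 13.351*s^2 + 6.648*s + 7.6729)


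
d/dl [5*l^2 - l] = 10*l - 1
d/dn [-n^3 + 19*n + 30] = 19 - 3*n^2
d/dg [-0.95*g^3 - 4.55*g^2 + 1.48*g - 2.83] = -2.85*g^2 - 9.1*g + 1.48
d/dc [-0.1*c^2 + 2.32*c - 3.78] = 2.32 - 0.2*c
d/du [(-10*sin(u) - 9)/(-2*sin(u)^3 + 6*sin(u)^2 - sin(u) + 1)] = (-40*sin(u)^3 + 6*sin(u)^2 + 108*sin(u) - 19)*cos(u)/(2*sin(u)^3 - 6*sin(u)^2 + sin(u) - 1)^2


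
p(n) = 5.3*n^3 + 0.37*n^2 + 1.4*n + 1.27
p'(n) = 15.9*n^2 + 0.74*n + 1.4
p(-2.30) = -64.48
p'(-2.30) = 83.81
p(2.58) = 98.36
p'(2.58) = 109.15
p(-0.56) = -0.33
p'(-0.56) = 5.97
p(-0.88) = -3.29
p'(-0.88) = 13.06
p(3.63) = 264.74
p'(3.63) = 213.60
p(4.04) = 362.44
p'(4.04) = 263.90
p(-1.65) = -23.84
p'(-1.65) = 43.47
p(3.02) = 154.85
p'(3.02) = 148.65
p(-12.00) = -9120.65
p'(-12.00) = 2282.12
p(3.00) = 151.90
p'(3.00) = 146.72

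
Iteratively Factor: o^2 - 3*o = (o)*(o - 3)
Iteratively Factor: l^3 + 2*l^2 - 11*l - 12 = (l + 1)*(l^2 + l - 12) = (l - 3)*(l + 1)*(l + 4)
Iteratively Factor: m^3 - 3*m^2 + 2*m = (m - 2)*(m^2 - m) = (m - 2)*(m - 1)*(m)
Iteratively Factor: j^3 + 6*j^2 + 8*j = (j + 2)*(j^2 + 4*j) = j*(j + 2)*(j + 4)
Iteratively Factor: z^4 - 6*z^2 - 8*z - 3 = (z - 3)*(z^3 + 3*z^2 + 3*z + 1) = (z - 3)*(z + 1)*(z^2 + 2*z + 1) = (z - 3)*(z + 1)^2*(z + 1)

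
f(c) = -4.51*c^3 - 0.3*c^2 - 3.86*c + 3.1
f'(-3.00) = -123.83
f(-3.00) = 133.75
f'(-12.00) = -1944.98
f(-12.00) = 7799.50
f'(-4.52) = -277.57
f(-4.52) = 430.90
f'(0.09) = -4.02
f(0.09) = 2.75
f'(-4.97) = -335.08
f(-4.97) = 568.54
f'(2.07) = -63.08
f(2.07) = -46.18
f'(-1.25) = -24.25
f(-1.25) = 16.26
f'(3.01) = -128.25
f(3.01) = -134.23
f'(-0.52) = -7.21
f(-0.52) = 5.66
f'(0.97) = -17.17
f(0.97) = -5.04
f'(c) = -13.53*c^2 - 0.6*c - 3.86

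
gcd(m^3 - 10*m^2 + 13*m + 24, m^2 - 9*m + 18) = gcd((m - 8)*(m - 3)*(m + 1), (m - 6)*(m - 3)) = m - 3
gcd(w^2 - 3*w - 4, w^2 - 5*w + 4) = w - 4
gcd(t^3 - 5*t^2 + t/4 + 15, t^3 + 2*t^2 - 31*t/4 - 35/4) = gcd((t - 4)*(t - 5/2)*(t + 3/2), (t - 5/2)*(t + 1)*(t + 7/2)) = t - 5/2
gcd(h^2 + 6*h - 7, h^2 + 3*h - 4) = h - 1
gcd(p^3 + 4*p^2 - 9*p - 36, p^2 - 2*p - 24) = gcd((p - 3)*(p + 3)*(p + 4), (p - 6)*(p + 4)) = p + 4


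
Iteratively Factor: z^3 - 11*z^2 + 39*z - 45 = (z - 3)*(z^2 - 8*z + 15) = (z - 5)*(z - 3)*(z - 3)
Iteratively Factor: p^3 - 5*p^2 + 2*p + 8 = (p + 1)*(p^2 - 6*p + 8) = (p - 4)*(p + 1)*(p - 2)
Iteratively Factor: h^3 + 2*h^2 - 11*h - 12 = (h + 1)*(h^2 + h - 12) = (h + 1)*(h + 4)*(h - 3)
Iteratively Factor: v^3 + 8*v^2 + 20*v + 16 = (v + 4)*(v^2 + 4*v + 4) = (v + 2)*(v + 4)*(v + 2)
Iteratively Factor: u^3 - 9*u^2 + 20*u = (u - 5)*(u^2 - 4*u) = (u - 5)*(u - 4)*(u)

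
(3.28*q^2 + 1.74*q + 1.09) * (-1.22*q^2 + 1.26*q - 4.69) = -4.0016*q^4 + 2.01*q^3 - 14.5206*q^2 - 6.7872*q - 5.1121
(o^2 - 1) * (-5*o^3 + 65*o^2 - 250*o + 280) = -5*o^5 + 65*o^4 - 245*o^3 + 215*o^2 + 250*o - 280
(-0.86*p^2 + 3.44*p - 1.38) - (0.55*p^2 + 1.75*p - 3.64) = -1.41*p^2 + 1.69*p + 2.26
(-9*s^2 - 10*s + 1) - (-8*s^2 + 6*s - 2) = -s^2 - 16*s + 3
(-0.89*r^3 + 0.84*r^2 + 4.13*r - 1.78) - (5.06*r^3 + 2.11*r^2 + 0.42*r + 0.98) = -5.95*r^3 - 1.27*r^2 + 3.71*r - 2.76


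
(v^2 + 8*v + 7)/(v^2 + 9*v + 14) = (v + 1)/(v + 2)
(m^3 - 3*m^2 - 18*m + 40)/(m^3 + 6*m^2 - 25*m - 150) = (m^2 + 2*m - 8)/(m^2 + 11*m + 30)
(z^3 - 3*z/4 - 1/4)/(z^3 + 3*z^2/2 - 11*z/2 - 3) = (z^2 - z/2 - 1/2)/(z^2 + z - 6)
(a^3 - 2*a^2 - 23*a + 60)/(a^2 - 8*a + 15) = (a^2 + a - 20)/(a - 5)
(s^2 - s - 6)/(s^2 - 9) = (s + 2)/(s + 3)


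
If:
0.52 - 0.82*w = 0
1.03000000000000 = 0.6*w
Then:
No Solution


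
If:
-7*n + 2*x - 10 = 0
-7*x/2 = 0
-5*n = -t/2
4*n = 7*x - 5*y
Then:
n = -10/7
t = -100/7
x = 0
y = 8/7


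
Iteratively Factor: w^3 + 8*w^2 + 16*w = (w + 4)*(w^2 + 4*w) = (w + 4)^2*(w)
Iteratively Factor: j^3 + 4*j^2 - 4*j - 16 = (j - 2)*(j^2 + 6*j + 8) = (j - 2)*(j + 2)*(j + 4)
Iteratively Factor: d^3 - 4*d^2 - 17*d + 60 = (d - 5)*(d^2 + d - 12) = (d - 5)*(d + 4)*(d - 3)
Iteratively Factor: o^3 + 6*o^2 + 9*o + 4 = (o + 4)*(o^2 + 2*o + 1) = (o + 1)*(o + 4)*(o + 1)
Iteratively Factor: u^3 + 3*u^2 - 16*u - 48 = (u - 4)*(u^2 + 7*u + 12) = (u - 4)*(u + 4)*(u + 3)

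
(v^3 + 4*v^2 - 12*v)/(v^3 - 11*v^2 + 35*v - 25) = v*(v^2 + 4*v - 12)/(v^3 - 11*v^2 + 35*v - 25)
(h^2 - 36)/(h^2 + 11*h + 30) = (h - 6)/(h + 5)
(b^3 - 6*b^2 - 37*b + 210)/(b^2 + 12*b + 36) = (b^2 - 12*b + 35)/(b + 6)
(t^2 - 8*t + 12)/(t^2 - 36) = (t - 2)/(t + 6)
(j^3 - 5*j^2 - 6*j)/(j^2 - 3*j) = (j^2 - 5*j - 6)/(j - 3)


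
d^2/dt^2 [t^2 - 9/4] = 2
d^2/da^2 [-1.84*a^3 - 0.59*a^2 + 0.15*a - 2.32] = -11.04*a - 1.18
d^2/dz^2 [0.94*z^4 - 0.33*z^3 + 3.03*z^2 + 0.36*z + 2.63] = 11.28*z^2 - 1.98*z + 6.06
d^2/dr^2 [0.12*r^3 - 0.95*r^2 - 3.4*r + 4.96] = 0.72*r - 1.9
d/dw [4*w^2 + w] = 8*w + 1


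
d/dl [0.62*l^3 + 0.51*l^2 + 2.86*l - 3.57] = 1.86*l^2 + 1.02*l + 2.86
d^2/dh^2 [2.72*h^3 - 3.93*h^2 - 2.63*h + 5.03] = 16.32*h - 7.86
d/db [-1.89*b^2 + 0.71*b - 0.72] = 0.71 - 3.78*b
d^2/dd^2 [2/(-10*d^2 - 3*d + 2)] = 4*(100*d^2 + 30*d - (20*d + 3)^2 - 20)/(10*d^2 + 3*d - 2)^3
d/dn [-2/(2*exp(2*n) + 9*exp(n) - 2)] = (8*exp(n) + 18)*exp(n)/(2*exp(2*n) + 9*exp(n) - 2)^2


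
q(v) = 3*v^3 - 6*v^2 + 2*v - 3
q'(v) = 9*v^2 - 12*v + 2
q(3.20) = 40.26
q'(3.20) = 55.76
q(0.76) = -3.63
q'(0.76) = -1.92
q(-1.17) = -18.36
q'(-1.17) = 28.36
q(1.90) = -0.28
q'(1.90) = 11.69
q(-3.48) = -209.05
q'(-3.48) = 152.75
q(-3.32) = -185.56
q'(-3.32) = 141.04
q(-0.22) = -3.76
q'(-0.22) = 5.08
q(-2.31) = -76.62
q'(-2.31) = 77.74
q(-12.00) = -6075.00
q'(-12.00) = 1442.00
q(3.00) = 30.00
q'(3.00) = 47.00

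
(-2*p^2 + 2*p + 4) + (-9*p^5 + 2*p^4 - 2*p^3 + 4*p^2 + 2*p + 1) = -9*p^5 + 2*p^4 - 2*p^3 + 2*p^2 + 4*p + 5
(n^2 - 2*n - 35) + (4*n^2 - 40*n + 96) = 5*n^2 - 42*n + 61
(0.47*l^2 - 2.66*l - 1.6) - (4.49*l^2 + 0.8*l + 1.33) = -4.02*l^2 - 3.46*l - 2.93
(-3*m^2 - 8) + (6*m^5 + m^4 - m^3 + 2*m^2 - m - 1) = 6*m^5 + m^4 - m^3 - m^2 - m - 9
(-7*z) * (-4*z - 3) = 28*z^2 + 21*z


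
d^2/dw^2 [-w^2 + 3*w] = -2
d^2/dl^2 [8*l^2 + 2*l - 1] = 16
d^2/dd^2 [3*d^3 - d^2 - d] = 18*d - 2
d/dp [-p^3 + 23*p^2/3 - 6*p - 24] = -3*p^2 + 46*p/3 - 6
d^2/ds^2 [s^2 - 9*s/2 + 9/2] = 2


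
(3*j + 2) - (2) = 3*j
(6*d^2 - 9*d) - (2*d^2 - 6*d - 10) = 4*d^2 - 3*d + 10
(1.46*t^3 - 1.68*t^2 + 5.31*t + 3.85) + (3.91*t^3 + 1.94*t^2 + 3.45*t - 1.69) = 5.37*t^3 + 0.26*t^2 + 8.76*t + 2.16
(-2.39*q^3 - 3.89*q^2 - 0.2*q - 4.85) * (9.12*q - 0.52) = -21.7968*q^4 - 34.234*q^3 + 0.1988*q^2 - 44.128*q + 2.522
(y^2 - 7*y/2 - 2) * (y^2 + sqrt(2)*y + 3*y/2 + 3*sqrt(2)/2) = y^4 - 2*y^3 + sqrt(2)*y^3 - 29*y^2/4 - 2*sqrt(2)*y^2 - 29*sqrt(2)*y/4 - 3*y - 3*sqrt(2)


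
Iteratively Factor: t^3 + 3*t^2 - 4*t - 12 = (t + 3)*(t^2 - 4) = (t + 2)*(t + 3)*(t - 2)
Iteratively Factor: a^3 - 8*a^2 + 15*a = (a)*(a^2 - 8*a + 15) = a*(a - 5)*(a - 3)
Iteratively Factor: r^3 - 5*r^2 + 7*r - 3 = (r - 3)*(r^2 - 2*r + 1) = (r - 3)*(r - 1)*(r - 1)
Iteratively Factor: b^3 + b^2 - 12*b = (b - 3)*(b^2 + 4*b) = b*(b - 3)*(b + 4)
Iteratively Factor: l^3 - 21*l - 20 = (l - 5)*(l^2 + 5*l + 4) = (l - 5)*(l + 1)*(l + 4)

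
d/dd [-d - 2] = -1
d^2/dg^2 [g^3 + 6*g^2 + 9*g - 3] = 6*g + 12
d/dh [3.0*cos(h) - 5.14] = -3.0*sin(h)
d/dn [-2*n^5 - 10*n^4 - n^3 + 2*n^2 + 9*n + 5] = -10*n^4 - 40*n^3 - 3*n^2 + 4*n + 9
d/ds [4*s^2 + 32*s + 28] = 8*s + 32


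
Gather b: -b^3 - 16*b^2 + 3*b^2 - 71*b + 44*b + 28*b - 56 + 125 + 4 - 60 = -b^3 - 13*b^2 + b + 13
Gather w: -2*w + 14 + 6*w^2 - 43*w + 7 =6*w^2 - 45*w + 21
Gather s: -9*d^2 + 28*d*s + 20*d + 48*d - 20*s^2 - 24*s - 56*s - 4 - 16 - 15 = -9*d^2 + 68*d - 20*s^2 + s*(28*d - 80) - 35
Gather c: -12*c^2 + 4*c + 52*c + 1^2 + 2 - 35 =-12*c^2 + 56*c - 32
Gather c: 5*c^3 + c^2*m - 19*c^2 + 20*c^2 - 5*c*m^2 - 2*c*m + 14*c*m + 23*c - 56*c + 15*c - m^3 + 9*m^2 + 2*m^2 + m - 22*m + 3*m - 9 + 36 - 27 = 5*c^3 + c^2*(m + 1) + c*(-5*m^2 + 12*m - 18) - m^3 + 11*m^2 - 18*m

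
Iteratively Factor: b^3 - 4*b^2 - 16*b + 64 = (b - 4)*(b^2 - 16) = (b - 4)*(b + 4)*(b - 4)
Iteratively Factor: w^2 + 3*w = (w + 3)*(w)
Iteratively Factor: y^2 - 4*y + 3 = (y - 1)*(y - 3)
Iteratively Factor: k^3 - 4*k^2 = (k)*(k^2 - 4*k) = k^2*(k - 4)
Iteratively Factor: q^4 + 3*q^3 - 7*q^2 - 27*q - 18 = (q + 2)*(q^3 + q^2 - 9*q - 9) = (q - 3)*(q + 2)*(q^2 + 4*q + 3) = (q - 3)*(q + 2)*(q + 3)*(q + 1)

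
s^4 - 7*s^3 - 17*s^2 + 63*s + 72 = (s - 8)*(s - 3)*(s + 1)*(s + 3)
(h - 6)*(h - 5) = h^2 - 11*h + 30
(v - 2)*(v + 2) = v^2 - 4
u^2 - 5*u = u*(u - 5)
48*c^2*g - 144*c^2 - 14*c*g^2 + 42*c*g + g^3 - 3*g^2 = (-8*c + g)*(-6*c + g)*(g - 3)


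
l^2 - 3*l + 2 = (l - 2)*(l - 1)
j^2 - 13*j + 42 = (j - 7)*(j - 6)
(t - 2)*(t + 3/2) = t^2 - t/2 - 3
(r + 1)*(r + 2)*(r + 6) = r^3 + 9*r^2 + 20*r + 12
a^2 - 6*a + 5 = (a - 5)*(a - 1)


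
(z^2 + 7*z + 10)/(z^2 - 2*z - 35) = (z + 2)/(z - 7)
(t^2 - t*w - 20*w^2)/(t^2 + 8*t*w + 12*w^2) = (t^2 - t*w - 20*w^2)/(t^2 + 8*t*w + 12*w^2)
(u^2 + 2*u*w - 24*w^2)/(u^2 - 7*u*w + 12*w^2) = (u + 6*w)/(u - 3*w)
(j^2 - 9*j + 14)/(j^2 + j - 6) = (j - 7)/(j + 3)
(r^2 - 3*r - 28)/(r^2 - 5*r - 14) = (r + 4)/(r + 2)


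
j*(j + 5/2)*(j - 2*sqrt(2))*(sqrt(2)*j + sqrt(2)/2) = sqrt(2)*j^4 - 4*j^3 + 3*sqrt(2)*j^3 - 12*j^2 + 5*sqrt(2)*j^2/4 - 5*j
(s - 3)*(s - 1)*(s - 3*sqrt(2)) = s^3 - 3*sqrt(2)*s^2 - 4*s^2 + 3*s + 12*sqrt(2)*s - 9*sqrt(2)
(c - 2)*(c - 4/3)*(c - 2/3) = c^3 - 4*c^2 + 44*c/9 - 16/9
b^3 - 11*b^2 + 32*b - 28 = (b - 7)*(b - 2)^2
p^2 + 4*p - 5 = (p - 1)*(p + 5)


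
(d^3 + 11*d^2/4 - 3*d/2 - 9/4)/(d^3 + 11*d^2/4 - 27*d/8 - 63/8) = 2*(4*d^2 - d - 3)/(8*d^2 - 2*d - 21)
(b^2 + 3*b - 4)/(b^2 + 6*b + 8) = (b - 1)/(b + 2)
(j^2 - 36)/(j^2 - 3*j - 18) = (j + 6)/(j + 3)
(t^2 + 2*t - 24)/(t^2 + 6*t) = (t - 4)/t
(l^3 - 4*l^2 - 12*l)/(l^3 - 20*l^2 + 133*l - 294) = l*(l + 2)/(l^2 - 14*l + 49)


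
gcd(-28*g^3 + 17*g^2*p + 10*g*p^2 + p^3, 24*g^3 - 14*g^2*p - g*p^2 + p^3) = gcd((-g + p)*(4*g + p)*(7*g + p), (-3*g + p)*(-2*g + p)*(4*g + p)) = 4*g + p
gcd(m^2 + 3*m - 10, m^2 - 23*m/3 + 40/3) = 1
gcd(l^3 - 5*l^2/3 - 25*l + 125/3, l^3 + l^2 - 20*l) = l + 5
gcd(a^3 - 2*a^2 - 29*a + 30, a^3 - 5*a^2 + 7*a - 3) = a - 1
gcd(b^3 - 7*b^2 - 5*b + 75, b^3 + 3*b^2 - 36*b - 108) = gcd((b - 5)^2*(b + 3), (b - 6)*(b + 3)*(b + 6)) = b + 3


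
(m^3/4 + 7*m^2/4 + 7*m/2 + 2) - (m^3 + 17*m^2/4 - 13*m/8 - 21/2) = -3*m^3/4 - 5*m^2/2 + 41*m/8 + 25/2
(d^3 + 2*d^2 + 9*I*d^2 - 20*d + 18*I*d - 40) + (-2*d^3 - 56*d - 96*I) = -d^3 + 2*d^2 + 9*I*d^2 - 76*d + 18*I*d - 40 - 96*I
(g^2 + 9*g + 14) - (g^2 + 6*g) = 3*g + 14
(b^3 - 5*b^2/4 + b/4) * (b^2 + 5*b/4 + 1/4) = b^5 - 17*b^3/16 + b/16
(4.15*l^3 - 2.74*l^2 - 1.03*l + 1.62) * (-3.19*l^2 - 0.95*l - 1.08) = -13.2385*l^5 + 4.7981*l^4 + 1.4067*l^3 - 1.2301*l^2 - 0.4266*l - 1.7496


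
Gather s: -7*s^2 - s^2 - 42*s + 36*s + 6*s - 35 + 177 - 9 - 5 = 128 - 8*s^2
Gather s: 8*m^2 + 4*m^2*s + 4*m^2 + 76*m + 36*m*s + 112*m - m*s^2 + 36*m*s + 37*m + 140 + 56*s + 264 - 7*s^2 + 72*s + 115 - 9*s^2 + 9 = 12*m^2 + 225*m + s^2*(-m - 16) + s*(4*m^2 + 72*m + 128) + 528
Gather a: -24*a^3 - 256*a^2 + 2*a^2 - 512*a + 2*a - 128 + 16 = -24*a^3 - 254*a^2 - 510*a - 112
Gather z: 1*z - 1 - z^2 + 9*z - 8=-z^2 + 10*z - 9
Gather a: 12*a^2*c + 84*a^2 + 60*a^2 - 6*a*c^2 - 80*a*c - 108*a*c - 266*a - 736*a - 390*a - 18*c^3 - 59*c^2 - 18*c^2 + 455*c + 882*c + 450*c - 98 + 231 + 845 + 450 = a^2*(12*c + 144) + a*(-6*c^2 - 188*c - 1392) - 18*c^3 - 77*c^2 + 1787*c + 1428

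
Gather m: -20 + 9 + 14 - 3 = 0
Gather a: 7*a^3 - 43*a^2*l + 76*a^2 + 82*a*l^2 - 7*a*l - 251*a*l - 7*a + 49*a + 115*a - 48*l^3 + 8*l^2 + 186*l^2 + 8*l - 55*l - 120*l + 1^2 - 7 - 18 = 7*a^3 + a^2*(76 - 43*l) + a*(82*l^2 - 258*l + 157) - 48*l^3 + 194*l^2 - 167*l - 24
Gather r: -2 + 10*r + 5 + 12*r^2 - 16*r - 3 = 12*r^2 - 6*r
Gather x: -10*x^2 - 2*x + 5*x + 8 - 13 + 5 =-10*x^2 + 3*x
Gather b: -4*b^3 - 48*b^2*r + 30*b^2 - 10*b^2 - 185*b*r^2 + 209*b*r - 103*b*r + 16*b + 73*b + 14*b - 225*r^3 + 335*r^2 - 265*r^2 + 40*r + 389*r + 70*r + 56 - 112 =-4*b^3 + b^2*(20 - 48*r) + b*(-185*r^2 + 106*r + 103) - 225*r^3 + 70*r^2 + 499*r - 56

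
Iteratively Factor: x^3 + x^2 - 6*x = (x - 2)*(x^2 + 3*x) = (x - 2)*(x + 3)*(x)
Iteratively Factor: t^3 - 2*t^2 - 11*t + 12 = (t - 4)*(t^2 + 2*t - 3) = (t - 4)*(t - 1)*(t + 3)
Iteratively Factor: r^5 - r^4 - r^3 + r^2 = (r - 1)*(r^4 - r^2) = r*(r - 1)*(r^3 - r) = r*(r - 1)^2*(r^2 + r) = r*(r - 1)^2*(r + 1)*(r)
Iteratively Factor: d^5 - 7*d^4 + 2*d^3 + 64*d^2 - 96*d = (d - 4)*(d^4 - 3*d^3 - 10*d^2 + 24*d) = (d - 4)*(d + 3)*(d^3 - 6*d^2 + 8*d) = d*(d - 4)*(d + 3)*(d^2 - 6*d + 8) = d*(d - 4)*(d - 2)*(d + 3)*(d - 4)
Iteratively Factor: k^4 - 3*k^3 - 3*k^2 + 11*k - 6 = (k - 1)*(k^3 - 2*k^2 - 5*k + 6) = (k - 1)^2*(k^2 - k - 6) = (k - 1)^2*(k + 2)*(k - 3)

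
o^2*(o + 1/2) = o^3 + o^2/2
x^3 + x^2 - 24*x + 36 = (x - 3)*(x - 2)*(x + 6)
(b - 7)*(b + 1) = b^2 - 6*b - 7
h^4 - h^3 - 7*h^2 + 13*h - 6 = (h - 2)*(h - 1)^2*(h + 3)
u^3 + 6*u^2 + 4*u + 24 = (u + 6)*(u - 2*I)*(u + 2*I)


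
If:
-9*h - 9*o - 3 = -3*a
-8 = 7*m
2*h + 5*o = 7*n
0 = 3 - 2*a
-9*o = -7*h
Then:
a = 3/2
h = 3/32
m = -8/7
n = 53/672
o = 7/96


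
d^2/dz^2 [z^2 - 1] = 2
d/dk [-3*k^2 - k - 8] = -6*k - 1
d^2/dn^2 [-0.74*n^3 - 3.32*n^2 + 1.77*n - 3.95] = -4.44*n - 6.64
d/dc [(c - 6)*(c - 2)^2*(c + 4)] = 4*c^3 - 18*c^2 - 24*c + 88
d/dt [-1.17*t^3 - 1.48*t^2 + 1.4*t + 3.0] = -3.51*t^2 - 2.96*t + 1.4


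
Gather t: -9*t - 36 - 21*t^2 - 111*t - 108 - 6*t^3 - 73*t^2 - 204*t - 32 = -6*t^3 - 94*t^2 - 324*t - 176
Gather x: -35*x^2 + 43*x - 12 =-35*x^2 + 43*x - 12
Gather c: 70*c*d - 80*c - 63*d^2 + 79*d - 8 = c*(70*d - 80) - 63*d^2 + 79*d - 8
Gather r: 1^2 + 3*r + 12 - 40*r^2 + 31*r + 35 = -40*r^2 + 34*r + 48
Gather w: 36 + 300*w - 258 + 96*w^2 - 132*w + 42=96*w^2 + 168*w - 180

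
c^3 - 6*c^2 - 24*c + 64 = (c - 8)*(c - 2)*(c + 4)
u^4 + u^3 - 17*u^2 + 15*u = u*(u - 3)*(u - 1)*(u + 5)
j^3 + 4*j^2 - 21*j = j*(j - 3)*(j + 7)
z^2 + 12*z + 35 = (z + 5)*(z + 7)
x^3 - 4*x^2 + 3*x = x*(x - 3)*(x - 1)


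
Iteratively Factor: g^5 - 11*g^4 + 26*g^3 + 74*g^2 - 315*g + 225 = (g - 5)*(g^4 - 6*g^3 - 4*g^2 + 54*g - 45) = (g - 5)*(g - 3)*(g^3 - 3*g^2 - 13*g + 15) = (g - 5)*(g - 3)*(g + 3)*(g^2 - 6*g + 5) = (g - 5)^2*(g - 3)*(g + 3)*(g - 1)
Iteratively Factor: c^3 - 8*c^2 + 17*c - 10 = (c - 5)*(c^2 - 3*c + 2) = (c - 5)*(c - 1)*(c - 2)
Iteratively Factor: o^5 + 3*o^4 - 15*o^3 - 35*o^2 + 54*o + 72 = (o + 1)*(o^4 + 2*o^3 - 17*o^2 - 18*o + 72) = (o + 1)*(o + 4)*(o^3 - 2*o^2 - 9*o + 18) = (o + 1)*(o + 3)*(o + 4)*(o^2 - 5*o + 6) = (o - 3)*(o + 1)*(o + 3)*(o + 4)*(o - 2)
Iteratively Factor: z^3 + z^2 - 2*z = (z + 2)*(z^2 - z) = z*(z + 2)*(z - 1)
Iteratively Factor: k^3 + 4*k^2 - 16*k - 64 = (k - 4)*(k^2 + 8*k + 16) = (k - 4)*(k + 4)*(k + 4)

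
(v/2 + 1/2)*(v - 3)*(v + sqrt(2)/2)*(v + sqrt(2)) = v^4/2 - v^3 + 3*sqrt(2)*v^3/4 - 3*sqrt(2)*v^2/2 - v^2 - 9*sqrt(2)*v/4 - v - 3/2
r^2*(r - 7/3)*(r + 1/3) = r^4 - 2*r^3 - 7*r^2/9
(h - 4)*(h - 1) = h^2 - 5*h + 4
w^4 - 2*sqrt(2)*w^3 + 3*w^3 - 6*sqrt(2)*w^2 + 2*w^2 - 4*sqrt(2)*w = w*(w + 1)*(w + 2)*(w - 2*sqrt(2))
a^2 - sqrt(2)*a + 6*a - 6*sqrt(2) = (a + 6)*(a - sqrt(2))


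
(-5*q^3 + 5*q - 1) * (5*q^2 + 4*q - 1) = -25*q^5 - 20*q^4 + 30*q^3 + 15*q^2 - 9*q + 1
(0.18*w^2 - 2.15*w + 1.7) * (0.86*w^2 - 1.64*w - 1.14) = 0.1548*w^4 - 2.1442*w^3 + 4.7828*w^2 - 0.337*w - 1.938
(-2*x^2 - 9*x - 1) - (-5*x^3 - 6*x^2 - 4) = 5*x^3 + 4*x^2 - 9*x + 3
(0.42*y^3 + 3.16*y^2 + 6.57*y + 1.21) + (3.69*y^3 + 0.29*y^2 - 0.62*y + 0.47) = 4.11*y^3 + 3.45*y^2 + 5.95*y + 1.68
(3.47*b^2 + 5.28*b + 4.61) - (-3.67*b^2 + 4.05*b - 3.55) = 7.14*b^2 + 1.23*b + 8.16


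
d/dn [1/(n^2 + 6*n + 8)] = 2*(-n - 3)/(n^2 + 6*n + 8)^2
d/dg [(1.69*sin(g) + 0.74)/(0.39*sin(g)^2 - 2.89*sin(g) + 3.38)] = (-0.6591*sin(g)^2 - 0.5772*sin(g) + 7.8508)*cos(g)/(0.1521*sin(g)^4 - 2.2542*sin(g)^3 + 10.9885*sin(g)^2 - 19.5364*sin(g) + 11.4244)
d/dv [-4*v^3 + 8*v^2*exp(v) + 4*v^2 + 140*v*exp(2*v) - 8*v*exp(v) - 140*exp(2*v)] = 8*v^2*exp(v) - 12*v^2 + 280*v*exp(2*v) + 8*v*exp(v) + 8*v - 140*exp(2*v) - 8*exp(v)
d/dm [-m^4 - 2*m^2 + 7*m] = -4*m^3 - 4*m + 7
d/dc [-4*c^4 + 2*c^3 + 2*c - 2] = -16*c^3 + 6*c^2 + 2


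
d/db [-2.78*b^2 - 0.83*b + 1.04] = -5.56*b - 0.83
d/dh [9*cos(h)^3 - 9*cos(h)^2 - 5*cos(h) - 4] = (-27*cos(h)^2 + 18*cos(h) + 5)*sin(h)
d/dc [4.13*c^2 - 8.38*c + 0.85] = 8.26*c - 8.38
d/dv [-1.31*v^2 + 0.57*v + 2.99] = 0.57 - 2.62*v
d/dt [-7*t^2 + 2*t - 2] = 2 - 14*t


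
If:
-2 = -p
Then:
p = 2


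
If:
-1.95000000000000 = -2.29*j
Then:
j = 0.85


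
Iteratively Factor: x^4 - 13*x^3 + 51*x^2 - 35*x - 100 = (x - 5)*(x^3 - 8*x^2 + 11*x + 20) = (x - 5)*(x - 4)*(x^2 - 4*x - 5) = (x - 5)^2*(x - 4)*(x + 1)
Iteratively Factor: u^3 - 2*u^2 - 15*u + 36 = (u + 4)*(u^2 - 6*u + 9) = (u - 3)*(u + 4)*(u - 3)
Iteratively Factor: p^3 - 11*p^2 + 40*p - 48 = (p - 4)*(p^2 - 7*p + 12) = (p - 4)^2*(p - 3)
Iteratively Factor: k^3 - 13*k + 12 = (k - 1)*(k^2 + k - 12) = (k - 3)*(k - 1)*(k + 4)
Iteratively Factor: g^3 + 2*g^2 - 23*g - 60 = (g + 3)*(g^2 - g - 20) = (g + 3)*(g + 4)*(g - 5)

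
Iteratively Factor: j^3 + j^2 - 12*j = (j - 3)*(j^2 + 4*j) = j*(j - 3)*(j + 4)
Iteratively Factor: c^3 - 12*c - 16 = (c - 4)*(c^2 + 4*c + 4) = (c - 4)*(c + 2)*(c + 2)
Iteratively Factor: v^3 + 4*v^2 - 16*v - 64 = (v - 4)*(v^2 + 8*v + 16) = (v - 4)*(v + 4)*(v + 4)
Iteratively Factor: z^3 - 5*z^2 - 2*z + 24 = (z - 4)*(z^2 - z - 6) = (z - 4)*(z - 3)*(z + 2)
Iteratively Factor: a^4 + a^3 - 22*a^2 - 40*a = (a + 2)*(a^3 - a^2 - 20*a) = a*(a + 2)*(a^2 - a - 20) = a*(a - 5)*(a + 2)*(a + 4)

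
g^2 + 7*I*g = g*(g + 7*I)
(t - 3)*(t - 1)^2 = t^3 - 5*t^2 + 7*t - 3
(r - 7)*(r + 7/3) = r^2 - 14*r/3 - 49/3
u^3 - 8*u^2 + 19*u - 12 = (u - 4)*(u - 3)*(u - 1)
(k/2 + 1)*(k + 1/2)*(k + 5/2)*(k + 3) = k^4/2 + 4*k^3 + 89*k^2/8 + 97*k/8 + 15/4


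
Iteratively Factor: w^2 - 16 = (w + 4)*(w - 4)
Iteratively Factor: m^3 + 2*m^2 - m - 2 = (m + 2)*(m^2 - 1) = (m + 1)*(m + 2)*(m - 1)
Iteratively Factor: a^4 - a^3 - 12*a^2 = (a)*(a^3 - a^2 - 12*a) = a^2*(a^2 - a - 12) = a^2*(a - 4)*(a + 3)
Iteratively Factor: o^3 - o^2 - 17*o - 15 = (o - 5)*(o^2 + 4*o + 3) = (o - 5)*(o + 1)*(o + 3)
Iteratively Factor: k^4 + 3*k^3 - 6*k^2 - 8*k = (k + 1)*(k^3 + 2*k^2 - 8*k) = k*(k + 1)*(k^2 + 2*k - 8) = k*(k + 1)*(k + 4)*(k - 2)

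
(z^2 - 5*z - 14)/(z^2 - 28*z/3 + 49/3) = 3*(z + 2)/(3*z - 7)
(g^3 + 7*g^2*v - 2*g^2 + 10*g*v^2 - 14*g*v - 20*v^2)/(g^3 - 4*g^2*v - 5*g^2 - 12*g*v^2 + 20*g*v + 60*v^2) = (-g^2 - 5*g*v + 2*g + 10*v)/(-g^2 + 6*g*v + 5*g - 30*v)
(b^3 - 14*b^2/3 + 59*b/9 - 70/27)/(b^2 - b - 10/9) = (9*b^2 - 27*b + 14)/(3*(3*b + 2))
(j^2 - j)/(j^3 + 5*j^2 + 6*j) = (j - 1)/(j^2 + 5*j + 6)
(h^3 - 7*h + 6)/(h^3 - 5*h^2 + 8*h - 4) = (h + 3)/(h - 2)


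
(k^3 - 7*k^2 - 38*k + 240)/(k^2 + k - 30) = k - 8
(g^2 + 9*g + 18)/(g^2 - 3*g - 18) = (g + 6)/(g - 6)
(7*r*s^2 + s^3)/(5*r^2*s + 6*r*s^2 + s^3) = s*(7*r + s)/(5*r^2 + 6*r*s + s^2)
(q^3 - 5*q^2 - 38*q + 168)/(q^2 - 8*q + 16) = (q^2 - q - 42)/(q - 4)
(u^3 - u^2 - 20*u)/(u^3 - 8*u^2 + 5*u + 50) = u*(u + 4)/(u^2 - 3*u - 10)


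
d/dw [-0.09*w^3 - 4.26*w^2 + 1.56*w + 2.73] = -0.27*w^2 - 8.52*w + 1.56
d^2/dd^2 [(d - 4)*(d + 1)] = 2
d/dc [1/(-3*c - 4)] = 3/(3*c + 4)^2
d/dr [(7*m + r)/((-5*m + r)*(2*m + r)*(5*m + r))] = (125*m^3 - 28*m^2*r - 23*m*r^2 - 2*r^3)/(2500*m^6 + 2500*m^5*r + 425*m^4*r^2 - 200*m^3*r^3 - 46*m^2*r^4 + 4*m*r^5 + r^6)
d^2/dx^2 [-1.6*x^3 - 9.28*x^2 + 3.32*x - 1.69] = -9.6*x - 18.56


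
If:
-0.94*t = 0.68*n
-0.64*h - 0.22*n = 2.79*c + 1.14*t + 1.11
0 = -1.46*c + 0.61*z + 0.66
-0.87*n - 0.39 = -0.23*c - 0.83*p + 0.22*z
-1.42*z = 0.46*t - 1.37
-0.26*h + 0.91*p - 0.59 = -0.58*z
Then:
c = 0.67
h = -6.43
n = -1.86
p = -1.52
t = 1.34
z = 0.53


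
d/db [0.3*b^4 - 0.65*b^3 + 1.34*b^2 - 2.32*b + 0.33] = 1.2*b^3 - 1.95*b^2 + 2.68*b - 2.32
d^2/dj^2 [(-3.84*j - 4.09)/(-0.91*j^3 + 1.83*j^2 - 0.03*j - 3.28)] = (19.079424*j^5 + 2.27463600000002*j^4 - 83.467344*j^3 - 54.687636*j^2 + 63.701058*j + 48.351282)/(0.753571*j^9 - 4.546269*j^8 + 9.217026*j^7 + 1.720263*j^6 - 32.469246*j^5 + 33.485499*j^4 + 28.290027*j^3 - 59.05476*j^2 + 0.968256*j + 35.287552)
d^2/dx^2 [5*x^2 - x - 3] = 10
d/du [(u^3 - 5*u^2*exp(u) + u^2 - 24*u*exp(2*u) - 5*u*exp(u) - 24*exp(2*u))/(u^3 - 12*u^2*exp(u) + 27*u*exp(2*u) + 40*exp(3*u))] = (7*u^3*exp(u) + 10*u^2*exp(2*u) - u^2 + 15*u*exp(3*u) - 6*u*exp(u) + 7*exp(2*u))/(u^4 - 8*u^3*exp(u) + 6*u^2*exp(2*u) + 40*u*exp(3*u) + 25*exp(4*u))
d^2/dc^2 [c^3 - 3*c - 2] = 6*c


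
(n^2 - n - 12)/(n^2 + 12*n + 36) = (n^2 - n - 12)/(n^2 + 12*n + 36)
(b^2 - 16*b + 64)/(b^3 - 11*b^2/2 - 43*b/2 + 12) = 2*(b - 8)/(2*b^2 + 5*b - 3)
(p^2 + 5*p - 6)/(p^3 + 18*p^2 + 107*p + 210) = (p - 1)/(p^2 + 12*p + 35)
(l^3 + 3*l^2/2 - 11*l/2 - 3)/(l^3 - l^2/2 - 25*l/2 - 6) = (l - 2)/(l - 4)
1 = 1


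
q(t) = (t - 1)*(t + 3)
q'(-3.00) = -4.00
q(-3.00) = 0.00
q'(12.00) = 26.00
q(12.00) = 165.00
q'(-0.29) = 1.42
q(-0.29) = -3.50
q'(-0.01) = 1.98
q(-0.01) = -3.02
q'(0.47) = 2.94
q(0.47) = -1.84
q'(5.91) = 13.82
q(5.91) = 43.75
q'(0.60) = 3.20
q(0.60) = -1.44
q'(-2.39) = -2.78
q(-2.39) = -2.07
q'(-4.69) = -7.38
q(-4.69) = 9.62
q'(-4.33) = -6.66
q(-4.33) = 7.09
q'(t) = 2*t + 2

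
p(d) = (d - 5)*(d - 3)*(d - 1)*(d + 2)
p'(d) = (d - 5)*(d - 3)*(d - 1) + (d - 5)*(d - 3)*(d + 2) + (d - 5)*(d - 1)*(d + 2) + (d - 3)*(d - 1)*(d + 2)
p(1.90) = 11.97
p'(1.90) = 1.63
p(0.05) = -28.44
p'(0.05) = 31.45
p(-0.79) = -47.53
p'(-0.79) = 8.02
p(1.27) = 5.70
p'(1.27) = 18.02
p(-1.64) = -29.28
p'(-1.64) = -59.53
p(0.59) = -11.29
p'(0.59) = 30.41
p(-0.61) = -45.32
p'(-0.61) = 16.18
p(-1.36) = -41.88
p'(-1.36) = -31.50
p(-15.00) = 74880.00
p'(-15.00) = -18344.00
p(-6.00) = 2772.00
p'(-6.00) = -1649.00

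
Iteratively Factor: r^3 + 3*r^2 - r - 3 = (r - 1)*(r^2 + 4*r + 3) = (r - 1)*(r + 1)*(r + 3)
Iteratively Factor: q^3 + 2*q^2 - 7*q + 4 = (q - 1)*(q^2 + 3*q - 4) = (q - 1)^2*(q + 4)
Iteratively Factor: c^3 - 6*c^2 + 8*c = (c - 4)*(c^2 - 2*c) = c*(c - 4)*(c - 2)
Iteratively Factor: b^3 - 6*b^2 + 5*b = (b)*(b^2 - 6*b + 5) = b*(b - 5)*(b - 1)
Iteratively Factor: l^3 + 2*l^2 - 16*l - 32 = (l + 2)*(l^2 - 16) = (l - 4)*(l + 2)*(l + 4)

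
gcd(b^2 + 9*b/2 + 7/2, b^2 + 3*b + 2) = b + 1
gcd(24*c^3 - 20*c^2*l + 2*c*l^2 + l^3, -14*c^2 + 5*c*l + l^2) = 2*c - l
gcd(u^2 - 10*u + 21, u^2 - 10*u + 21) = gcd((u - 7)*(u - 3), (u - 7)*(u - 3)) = u^2 - 10*u + 21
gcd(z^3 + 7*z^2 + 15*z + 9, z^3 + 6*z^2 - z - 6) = z + 1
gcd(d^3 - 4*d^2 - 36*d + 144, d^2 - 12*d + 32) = d - 4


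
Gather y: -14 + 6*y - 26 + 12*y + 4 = 18*y - 36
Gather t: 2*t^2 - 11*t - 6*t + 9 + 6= 2*t^2 - 17*t + 15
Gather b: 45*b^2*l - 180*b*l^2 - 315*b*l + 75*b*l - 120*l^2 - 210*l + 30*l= 45*b^2*l + b*(-180*l^2 - 240*l) - 120*l^2 - 180*l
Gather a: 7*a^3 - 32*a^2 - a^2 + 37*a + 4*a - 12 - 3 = 7*a^3 - 33*a^2 + 41*a - 15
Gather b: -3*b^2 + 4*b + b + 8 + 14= -3*b^2 + 5*b + 22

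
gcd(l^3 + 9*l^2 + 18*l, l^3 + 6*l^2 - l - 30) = l + 3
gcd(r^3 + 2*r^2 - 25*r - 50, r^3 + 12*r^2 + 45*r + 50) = r^2 + 7*r + 10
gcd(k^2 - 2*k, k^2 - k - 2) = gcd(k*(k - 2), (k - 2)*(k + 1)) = k - 2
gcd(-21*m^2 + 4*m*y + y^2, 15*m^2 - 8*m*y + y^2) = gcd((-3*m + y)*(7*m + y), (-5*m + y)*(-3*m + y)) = -3*m + y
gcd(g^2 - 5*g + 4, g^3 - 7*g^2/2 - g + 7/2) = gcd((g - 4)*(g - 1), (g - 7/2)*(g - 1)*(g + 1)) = g - 1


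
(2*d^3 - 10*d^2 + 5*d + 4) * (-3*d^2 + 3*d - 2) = -6*d^5 + 36*d^4 - 49*d^3 + 23*d^2 + 2*d - 8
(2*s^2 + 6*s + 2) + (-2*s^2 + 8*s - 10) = 14*s - 8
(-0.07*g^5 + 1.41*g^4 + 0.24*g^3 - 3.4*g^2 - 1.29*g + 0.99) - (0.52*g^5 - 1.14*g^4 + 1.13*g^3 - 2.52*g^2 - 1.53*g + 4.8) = -0.59*g^5 + 2.55*g^4 - 0.89*g^3 - 0.88*g^2 + 0.24*g - 3.81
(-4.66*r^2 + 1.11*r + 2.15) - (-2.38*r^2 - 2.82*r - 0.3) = -2.28*r^2 + 3.93*r + 2.45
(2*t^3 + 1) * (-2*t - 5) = -4*t^4 - 10*t^3 - 2*t - 5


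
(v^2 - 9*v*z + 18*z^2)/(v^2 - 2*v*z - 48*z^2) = (-v^2 + 9*v*z - 18*z^2)/(-v^2 + 2*v*z + 48*z^2)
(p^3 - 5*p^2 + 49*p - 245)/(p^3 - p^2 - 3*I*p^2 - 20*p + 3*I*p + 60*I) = (p^2 + 49)/(p^2 + p*(4 - 3*I) - 12*I)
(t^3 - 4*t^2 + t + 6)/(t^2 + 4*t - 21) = (t^2 - t - 2)/(t + 7)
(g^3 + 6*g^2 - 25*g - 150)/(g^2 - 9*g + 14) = (g^3 + 6*g^2 - 25*g - 150)/(g^2 - 9*g + 14)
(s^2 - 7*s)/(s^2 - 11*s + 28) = s/(s - 4)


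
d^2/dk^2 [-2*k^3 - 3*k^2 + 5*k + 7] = -12*k - 6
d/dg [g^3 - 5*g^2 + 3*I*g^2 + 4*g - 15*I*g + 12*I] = 3*g^2 + g*(-10 + 6*I) + 4 - 15*I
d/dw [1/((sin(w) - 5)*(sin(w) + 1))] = 2*(2 - sin(w))*cos(w)/((sin(w) - 5)^2*(sin(w) + 1)^2)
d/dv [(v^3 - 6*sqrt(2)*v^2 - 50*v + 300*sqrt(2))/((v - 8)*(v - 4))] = (v^4 - 24*v^3 + 72*sqrt(2)*v^2 + 146*v^2 - 984*sqrt(2)*v - 1600 + 3600*sqrt(2))/(v^4 - 24*v^3 + 208*v^2 - 768*v + 1024)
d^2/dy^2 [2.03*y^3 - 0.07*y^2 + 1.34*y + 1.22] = 12.18*y - 0.14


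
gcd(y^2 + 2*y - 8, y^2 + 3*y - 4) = y + 4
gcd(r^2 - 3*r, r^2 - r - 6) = r - 3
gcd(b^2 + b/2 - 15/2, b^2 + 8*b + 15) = b + 3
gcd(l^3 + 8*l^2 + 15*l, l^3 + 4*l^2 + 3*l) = l^2 + 3*l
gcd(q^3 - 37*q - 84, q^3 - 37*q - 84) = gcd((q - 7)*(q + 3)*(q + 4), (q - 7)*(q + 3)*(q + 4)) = q^3 - 37*q - 84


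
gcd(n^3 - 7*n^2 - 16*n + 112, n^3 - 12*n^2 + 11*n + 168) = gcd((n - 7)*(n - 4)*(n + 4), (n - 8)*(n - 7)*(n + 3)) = n - 7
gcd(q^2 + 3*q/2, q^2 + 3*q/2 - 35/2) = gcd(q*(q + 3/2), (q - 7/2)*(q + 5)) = 1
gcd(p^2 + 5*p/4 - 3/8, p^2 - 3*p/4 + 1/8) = p - 1/4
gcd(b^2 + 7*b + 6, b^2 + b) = b + 1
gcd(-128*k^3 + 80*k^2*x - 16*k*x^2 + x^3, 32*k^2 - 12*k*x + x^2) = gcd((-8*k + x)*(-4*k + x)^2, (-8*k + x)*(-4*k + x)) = 32*k^2 - 12*k*x + x^2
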